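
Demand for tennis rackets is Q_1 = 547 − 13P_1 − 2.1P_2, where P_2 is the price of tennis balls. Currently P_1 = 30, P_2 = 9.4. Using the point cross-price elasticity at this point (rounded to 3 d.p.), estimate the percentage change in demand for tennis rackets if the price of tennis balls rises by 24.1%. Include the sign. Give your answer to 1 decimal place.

-3.5%

At P_1 = 30, P_2 = 9.4: Q_1 = 137.26.
∂Q_1/∂P_2 = -2.1.
ε = (∂Q_1/∂P_2)(P_2/Q_1) = -2.1000 × 9.4/137.26 ≈ -0.144.
%ΔQ_1 ≈ ε × %ΔP_2 = -0.144 × (24.1%) = -3.5%.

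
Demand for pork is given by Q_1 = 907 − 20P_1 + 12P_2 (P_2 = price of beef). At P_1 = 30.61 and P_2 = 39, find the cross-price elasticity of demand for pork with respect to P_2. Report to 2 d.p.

0.61

At P_1 = 30.61 and P_2 = 39: Q_1 = 762.8.
∂Q_1/∂P_2 = 12.
ε = (∂Q_1/∂P_2)(P_2/Q_1) = 12 × (39/762.8) ≈ 0.61.
Since ε > 0, pork and beef are substitutes.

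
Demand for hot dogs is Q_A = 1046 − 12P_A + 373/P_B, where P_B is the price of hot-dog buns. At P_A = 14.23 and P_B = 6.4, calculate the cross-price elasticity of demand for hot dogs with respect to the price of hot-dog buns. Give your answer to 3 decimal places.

-0.062

At P_A = 14.23 and P_B = 6.4: Q_A = 933.521.
∂Q_A/∂P_B = −373/P_B² = -9.1064.
ε = (∂Q_A/∂P_B)(P_B/Q_A) = -9.1064 × (6.4/933.521) ≈ -0.062.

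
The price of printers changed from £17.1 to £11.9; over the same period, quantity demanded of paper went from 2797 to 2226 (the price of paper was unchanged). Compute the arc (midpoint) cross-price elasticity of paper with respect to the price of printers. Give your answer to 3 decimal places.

ΔQ_A = 2226 − 2797 = -571; ΔP_B = 11.9 − 17.1 = -5.2.
Midpoints: Q̄_A = 2511.5, P̄_B = 14.50.
ε = (ΔQ_A/Q̄_A)/(ΔP_B/P̄_B) = (-571/2511.5)/(-5.2/14.50) ≈ 0.634.

0.634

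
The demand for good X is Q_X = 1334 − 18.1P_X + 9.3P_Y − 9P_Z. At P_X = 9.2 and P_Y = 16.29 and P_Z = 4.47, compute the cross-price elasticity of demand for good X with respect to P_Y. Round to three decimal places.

At P_X = 9.2 and P_Y = 16.29 and P_Z = 4.47: Q_X = 1278.747.
∂Q_X/∂P_Y = 9.3.
ε = (∂Q_X/∂P_Y)(P_Y/Q_X) = 9.3 × (16.29/1278.747) ≈ 0.118.

0.118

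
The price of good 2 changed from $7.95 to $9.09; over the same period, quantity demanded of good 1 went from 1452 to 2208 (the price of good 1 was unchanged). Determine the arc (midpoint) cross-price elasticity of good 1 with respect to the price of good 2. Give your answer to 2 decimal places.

3.09

ΔQ_1 = 2208 − 1452 = 756; ΔP_2 = 9.09 − 7.95 = 1.14.
Midpoints: Q̄_1 = 1830.0, P̄_2 = 8.52.
ε = (ΔQ_1/Q̄_1)/(ΔP_2/P̄_2) = (756/1830.0)/(1.14/8.52) ≈ 3.09.
ε > 0: good 1 and good 2 are substitutes.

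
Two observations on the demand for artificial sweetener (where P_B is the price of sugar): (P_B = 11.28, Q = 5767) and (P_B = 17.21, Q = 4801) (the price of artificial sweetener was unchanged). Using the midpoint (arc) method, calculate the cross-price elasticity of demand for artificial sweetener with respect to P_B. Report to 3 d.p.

ΔQ_A = 4801 − 5767 = -966; ΔP_B = 17.21 − 11.28 = 5.93.
Midpoints: Q̄_A = 5284.0, P̄_B = 14.25.
ε = (ΔQ_A/Q̄_A)/(ΔP_B/P̄_B) = (-966/5284.0)/(5.93/14.25) ≈ -0.439.

-0.439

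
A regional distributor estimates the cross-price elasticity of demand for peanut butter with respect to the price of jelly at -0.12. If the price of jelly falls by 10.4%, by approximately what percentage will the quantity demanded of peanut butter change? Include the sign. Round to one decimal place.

1.2%

%ΔQ ≈ ε × %ΔP of jelly = -0.12 × (-10.4%) = 1.2%.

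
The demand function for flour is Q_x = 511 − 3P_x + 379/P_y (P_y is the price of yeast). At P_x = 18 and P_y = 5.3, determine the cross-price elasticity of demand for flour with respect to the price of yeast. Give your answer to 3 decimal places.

At P_x = 18 and P_y = 5.3: Q_x = 528.509.
∂Q_x/∂P_y = −379/P_y² = -13.4923.
ε = (∂Q_x/∂P_y)(P_y/Q_x) = -13.4923 × (5.3/528.509) ≈ -0.135.
ε < 0: complements.

-0.135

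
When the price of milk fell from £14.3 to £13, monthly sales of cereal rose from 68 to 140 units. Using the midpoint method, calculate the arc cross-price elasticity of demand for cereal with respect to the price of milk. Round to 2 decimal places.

ΔQ_A = 140 − 68 = 72; ΔP_B = 13 − 14.3 = -1.3.
Midpoints: Q̄_A = 104.0, P̄_B = 13.65.
ε = (ΔQ_A/Q̄_A)/(ΔP_B/P̄_B) = (72/104.0)/(-1.3/13.65) ≈ -7.27.
ε < 0: cereal and milk are complements.

-7.27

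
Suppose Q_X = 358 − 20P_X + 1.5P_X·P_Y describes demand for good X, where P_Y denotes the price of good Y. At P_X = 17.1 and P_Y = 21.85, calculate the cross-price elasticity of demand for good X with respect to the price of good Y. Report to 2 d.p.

0.97

At P_X = 17.1 and P_Y = 21.85: Q_X = 576.453.
∂Q_X/∂P_Y = 1.5P_X = 1.5(17.1) = 25.6500.
ε = (∂Q_X/∂P_Y)(P_Y/Q_X) = 25.6500 × (21.85/576.453) ≈ 0.97.
ε > 0: substitutes.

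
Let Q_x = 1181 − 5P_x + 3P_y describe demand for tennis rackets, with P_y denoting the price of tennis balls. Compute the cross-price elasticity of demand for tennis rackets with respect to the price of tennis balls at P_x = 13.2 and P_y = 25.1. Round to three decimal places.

0.063

At P_x = 13.2 and P_y = 25.1: Q_x = 1190.3.
∂Q_x/∂P_y = 3.
ε = (∂Q_x/∂P_y)(P_y/Q_x) = 3 × (25.1/1190.3) ≈ 0.063.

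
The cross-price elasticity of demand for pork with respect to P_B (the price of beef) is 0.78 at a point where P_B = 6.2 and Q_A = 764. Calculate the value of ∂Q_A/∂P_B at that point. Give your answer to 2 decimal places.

96.12

ε = (∂Q_A/∂P_B)·(P_B/Q_A) ⇒ ∂Q_A/∂P_B = ε·Q_A/P_B = 0.78 × 764/6.2 ≈ 96.12.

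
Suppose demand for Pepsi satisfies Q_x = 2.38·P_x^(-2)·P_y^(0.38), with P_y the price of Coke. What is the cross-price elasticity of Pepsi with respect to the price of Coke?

0.38

In a log-linear (constant-elasticity) demand function, the coefficient on the exponent of P_y is the cross-price elasticity.
ε = 0.38. Positive, so Pepsi and Coke are substitutes.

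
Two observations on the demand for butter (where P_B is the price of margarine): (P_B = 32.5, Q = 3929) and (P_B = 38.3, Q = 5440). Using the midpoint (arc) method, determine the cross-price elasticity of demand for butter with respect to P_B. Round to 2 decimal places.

ΔQ_A = 5440 − 3929 = 1511; ΔP_B = 38.3 − 32.5 = 5.8.
Midpoints: Q̄_A = 4684.5, P̄_B = 35.40.
ε = (ΔQ_A/Q̄_A)/(ΔP_B/P̄_B) = (1511/4684.5)/(5.8/35.40) ≈ 1.97.
ε > 0: butter and margarine are substitutes.

1.97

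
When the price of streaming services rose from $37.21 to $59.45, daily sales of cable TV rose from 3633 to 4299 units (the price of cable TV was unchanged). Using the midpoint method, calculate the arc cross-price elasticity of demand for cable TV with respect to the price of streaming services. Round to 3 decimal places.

ΔQ_A = 4299 − 3633 = 666; ΔP_B = 59.45 − 37.21 = 22.24.
Midpoints: Q̄_A = 3966.0, P̄_B = 48.33.
ε = (ΔQ_A/Q̄_A)/(ΔP_B/P̄_B) = (666/3966.0)/(22.24/48.33) ≈ 0.365.
ε > 0: cable TV and streaming services are substitutes.

0.365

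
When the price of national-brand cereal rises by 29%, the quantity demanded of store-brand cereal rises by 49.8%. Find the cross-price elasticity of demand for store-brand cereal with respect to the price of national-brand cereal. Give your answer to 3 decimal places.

1.717

ε = (%ΔQ of store-brand cereal) / (%ΔP of national-brand cereal) = (49.8%) / (29%) ≈ 1.717.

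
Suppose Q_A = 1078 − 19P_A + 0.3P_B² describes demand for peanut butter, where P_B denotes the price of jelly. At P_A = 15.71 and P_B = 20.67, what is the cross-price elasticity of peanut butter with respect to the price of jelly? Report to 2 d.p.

At P_A = 15.71 and P_B = 20.67: Q_A = 907.685.
∂Q_A/∂P_B = 0.6P_B = 0.6(20.67) = 12.4020.
ε = (∂Q_A/∂P_B)(P_B/Q_A) = 12.4020 × (20.67/907.685) ≈ 0.28.
ε > 0: substitutes.

0.28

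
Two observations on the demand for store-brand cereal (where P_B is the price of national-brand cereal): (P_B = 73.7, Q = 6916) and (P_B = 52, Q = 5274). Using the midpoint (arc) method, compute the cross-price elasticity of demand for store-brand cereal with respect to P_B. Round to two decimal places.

0.78

ΔQ_A = 5274 − 6916 = -1642; ΔP_B = 52 − 73.7 = -21.7.
Midpoints: Q̄_A = 6095.0, P̄_B = 62.85.
ε = (ΔQ_A/Q̄_A)/(ΔP_B/P̄_B) = (-1642/6095.0)/(-21.7/62.85) ≈ 0.78.
ε > 0: store-brand cereal and national-brand cereal are substitutes.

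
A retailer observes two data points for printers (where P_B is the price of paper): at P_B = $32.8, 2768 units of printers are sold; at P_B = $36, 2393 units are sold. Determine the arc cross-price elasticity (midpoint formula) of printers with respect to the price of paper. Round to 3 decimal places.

ΔQ_A = 2393 − 2768 = -375; ΔP_B = 36 − 32.8 = 3.2.
Midpoints: Q̄_A = 2580.5, P̄_B = 34.40.
ε = (ΔQ_A/Q̄_A)/(ΔP_B/P̄_B) = (-375/2580.5)/(3.2/34.40) ≈ -1.562.

-1.562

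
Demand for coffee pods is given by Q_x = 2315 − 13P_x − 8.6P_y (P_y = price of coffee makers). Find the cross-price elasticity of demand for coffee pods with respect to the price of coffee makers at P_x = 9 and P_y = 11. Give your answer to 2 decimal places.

-0.04

At P_x = 9 and P_y = 11: Q_x = 2103.4.
∂Q_x/∂P_y = -8.6.
ε = (∂Q_x/∂P_y)(P_y/Q_x) = -8.6 × (11/2103.4) ≈ -0.04.
Since ε < 0, coffee pods and coffee makers are complements.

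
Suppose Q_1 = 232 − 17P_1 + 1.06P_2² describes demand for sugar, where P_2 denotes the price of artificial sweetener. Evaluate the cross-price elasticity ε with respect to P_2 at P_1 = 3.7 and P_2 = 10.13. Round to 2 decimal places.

At P_1 = 3.7 and P_2 = 10.13: Q_1 = 277.874.
∂Q_1/∂P_2 = 2.12P_2 = 2.12(10.13) = 21.4756.
ε = (∂Q_1/∂P_2)(P_2/Q_1) = 21.4756 × (10.13/277.874) ≈ 0.78.
ε > 0: substitutes.

0.78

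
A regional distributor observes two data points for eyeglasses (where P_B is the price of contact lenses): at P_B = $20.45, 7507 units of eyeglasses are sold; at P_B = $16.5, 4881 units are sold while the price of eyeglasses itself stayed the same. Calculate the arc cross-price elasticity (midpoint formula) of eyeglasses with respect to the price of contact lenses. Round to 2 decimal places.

1.98

ΔQ_A = 4881 − 7507 = -2626; ΔP_B = 16.5 − 20.45 = -3.95.
Midpoints: Q̄_A = 6194.0, P̄_B = 18.48.
ε = (ΔQ_A/Q̄_A)/(ΔP_B/P̄_B) = (-2626/6194.0)/(-3.95/18.48) ≈ 1.98.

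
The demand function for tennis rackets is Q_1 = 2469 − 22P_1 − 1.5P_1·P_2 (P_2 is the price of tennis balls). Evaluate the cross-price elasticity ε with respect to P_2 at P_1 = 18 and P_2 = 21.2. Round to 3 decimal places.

-0.381

At P_1 = 18 and P_2 = 21.2: Q_1 = 1500.6.
∂Q_1/∂P_2 = -1.5P_1 = -1.5(18) = -27.0000.
ε = (∂Q_1/∂P_2)(P_2/Q_1) = -27.0000 × (21.2/1500.6) ≈ -0.381.
ε < 0: complements.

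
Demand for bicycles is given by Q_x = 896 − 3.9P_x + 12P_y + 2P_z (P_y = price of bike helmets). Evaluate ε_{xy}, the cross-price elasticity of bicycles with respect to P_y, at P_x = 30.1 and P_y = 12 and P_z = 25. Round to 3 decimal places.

At P_x = 30.1 and P_y = 12 and P_z = 25: Q_x = 972.61.
∂Q_x/∂P_y = 12.
ε = (∂Q_x/∂P_y)(P_y/Q_x) = 12 × (12/972.61) ≈ 0.148.
Since ε > 0, bicycles and bike helmets are substitutes.

0.148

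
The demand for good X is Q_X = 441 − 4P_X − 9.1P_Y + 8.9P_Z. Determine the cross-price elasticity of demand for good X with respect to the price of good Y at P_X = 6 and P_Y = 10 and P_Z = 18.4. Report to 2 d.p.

-0.19

At P_X = 6 and P_Y = 10 and P_Z = 18.4: Q_X = 489.76.
∂Q_X/∂P_Y = -9.1.
ε = (∂Q_X/∂P_Y)(P_Y/Q_X) = -9.1 × (10/489.76) ≈ -0.19.
Since ε < 0, good X and good Y are complements.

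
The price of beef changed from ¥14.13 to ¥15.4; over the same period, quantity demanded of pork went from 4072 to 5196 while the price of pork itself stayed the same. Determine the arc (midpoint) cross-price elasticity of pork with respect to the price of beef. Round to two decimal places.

ΔQ_A = 5196 − 4072 = 1124; ΔP_B = 15.4 − 14.13 = 1.27.
Midpoints: Q̄_A = 4634.0, P̄_B = 14.77.
ε = (ΔQ_A/Q̄_A)/(ΔP_B/P̄_B) = (1124/4634.0)/(1.27/14.77) ≈ 2.82.
ε > 0: pork and beef are substitutes.

2.82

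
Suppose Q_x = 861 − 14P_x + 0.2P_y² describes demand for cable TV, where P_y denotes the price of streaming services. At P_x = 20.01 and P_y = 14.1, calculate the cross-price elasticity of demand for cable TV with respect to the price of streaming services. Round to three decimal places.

0.128

At P_x = 20.01 and P_y = 14.1: Q_x = 620.622.
∂Q_x/∂P_y = 0.4P_y = 0.4(14.1) = 5.6400.
ε = (∂Q_x/∂P_y)(P_y/Q_x) = 5.6400 × (14.1/620.622) ≈ 0.128.
ε > 0: substitutes.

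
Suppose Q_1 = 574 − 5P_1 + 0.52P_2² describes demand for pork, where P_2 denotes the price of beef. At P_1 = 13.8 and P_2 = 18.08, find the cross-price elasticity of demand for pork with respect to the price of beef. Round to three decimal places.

At P_1 = 13.8 and P_2 = 18.08: Q_1 = 674.981.
∂Q_1/∂P_2 = 1.04P_2 = 1.04(18.08) = 18.8032.
ε = (∂Q_1/∂P_2)(P_2/Q_1) = 18.8032 × (18.08/674.981) ≈ 0.504.
ε > 0: substitutes.

0.504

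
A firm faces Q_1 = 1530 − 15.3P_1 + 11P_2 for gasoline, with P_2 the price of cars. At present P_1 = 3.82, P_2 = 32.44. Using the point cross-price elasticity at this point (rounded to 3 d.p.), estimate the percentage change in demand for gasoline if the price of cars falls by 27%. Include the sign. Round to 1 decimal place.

At P_1 = 3.82, P_2 = 32.44: Q_1 = 1828.394.
∂Q_1/∂P_2 = 11.
ε = (∂Q_1/∂P_2)(P_2/Q_1) = 11.0000 × 32.44/1828.394 ≈ 0.195.
%ΔQ_1 ≈ ε × %ΔP_2 = 0.195 × (-27%) = -5.3%.

-5.3%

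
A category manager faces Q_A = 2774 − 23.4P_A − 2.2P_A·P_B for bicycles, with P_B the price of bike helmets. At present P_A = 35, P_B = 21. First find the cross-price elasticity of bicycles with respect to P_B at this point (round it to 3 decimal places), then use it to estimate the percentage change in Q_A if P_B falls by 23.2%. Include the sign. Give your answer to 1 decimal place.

At P_A = 35, P_B = 21: Q_A = 338.
∂Q_A/∂P_B = -2.2P_A = -77.0000.
ε = (∂Q_A/∂P_B)(P_B/Q_A) = -77.0000 × 21/338 ≈ -4.784.
%ΔQ_A ≈ ε × %ΔP_B = -4.784 × (-23.2%) = 111.0%.

111.0%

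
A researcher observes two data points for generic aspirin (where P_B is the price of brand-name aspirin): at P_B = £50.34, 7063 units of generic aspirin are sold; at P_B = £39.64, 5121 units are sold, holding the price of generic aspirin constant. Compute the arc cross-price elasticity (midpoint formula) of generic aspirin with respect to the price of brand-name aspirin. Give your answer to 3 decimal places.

ΔQ_A = 5121 − 7063 = -1942; ΔP_B = 39.64 − 50.34 = -10.7.
Midpoints: Q̄_A = 6092.0, P̄_B = 44.99.
ε = (ΔQ_A/Q̄_A)/(ΔP_B/P̄_B) = (-1942/6092.0)/(-10.7/44.99) ≈ 1.340.

1.340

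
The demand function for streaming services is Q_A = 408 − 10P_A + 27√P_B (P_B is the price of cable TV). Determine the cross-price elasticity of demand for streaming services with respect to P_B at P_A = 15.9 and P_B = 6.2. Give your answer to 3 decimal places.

At P_A = 15.9 and P_B = 6.2: Q_A = 316.229.
∂Q_A/∂P_B = 27/(2√P_B) = 27/(2√6.2) = 5.4217.
ε = (∂Q_A/∂P_B)(P_B/Q_A) = 5.4217 × (6.2/316.229) ≈ 0.106.
ε > 0: substitutes.

0.106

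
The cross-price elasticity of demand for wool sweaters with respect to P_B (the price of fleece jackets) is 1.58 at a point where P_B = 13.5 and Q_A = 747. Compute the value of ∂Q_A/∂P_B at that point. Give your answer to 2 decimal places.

87.43

ε = (∂Q_A/∂P_B)·(P_B/Q_A) ⇒ ∂Q_A/∂P_B = ε·Q_A/P_B = 1.58 × 747/13.5 ≈ 87.43.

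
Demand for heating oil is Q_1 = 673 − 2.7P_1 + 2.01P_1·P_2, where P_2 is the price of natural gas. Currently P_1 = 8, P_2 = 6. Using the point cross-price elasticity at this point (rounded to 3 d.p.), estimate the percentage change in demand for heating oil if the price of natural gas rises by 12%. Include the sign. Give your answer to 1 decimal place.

At P_1 = 8, P_2 = 6: Q_1 = 747.88.
∂Q_1/∂P_2 = 2.01P_1 = 16.0800.
ε = (∂Q_1/∂P_2)(P_2/Q_1) = 16.0800 × 6/747.88 ≈ 0.129.
%ΔQ_1 ≈ ε × %ΔP_2 = 0.129 × (12%) = 1.5%.

1.5%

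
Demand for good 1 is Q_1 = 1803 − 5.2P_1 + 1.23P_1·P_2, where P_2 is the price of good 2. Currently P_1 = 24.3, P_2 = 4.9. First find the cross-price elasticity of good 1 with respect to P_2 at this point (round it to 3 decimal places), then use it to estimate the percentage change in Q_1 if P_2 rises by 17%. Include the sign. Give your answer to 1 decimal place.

1.4%

At P_1 = 24.3, P_2 = 4.9: Q_1 = 1823.096.
∂Q_1/∂P_2 = 1.23P_1 = 29.8890.
ε = (∂Q_1/∂P_2)(P_2/Q_1) = 29.8890 × 4.9/1823.096 ≈ 0.080.
%ΔQ_1 ≈ ε × %ΔP_2 = 0.080 × (17%) = 1.4%.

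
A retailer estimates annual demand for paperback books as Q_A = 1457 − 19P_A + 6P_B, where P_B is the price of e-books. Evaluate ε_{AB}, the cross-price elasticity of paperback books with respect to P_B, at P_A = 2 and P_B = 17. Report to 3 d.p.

At P_A = 2 and P_B = 17: Q_A = 1521.
∂Q_A/∂P_B = 6.
ε = (∂Q_A/∂P_B)(P_B/Q_A) = 6 × (17/1521) ≈ 0.067.

0.067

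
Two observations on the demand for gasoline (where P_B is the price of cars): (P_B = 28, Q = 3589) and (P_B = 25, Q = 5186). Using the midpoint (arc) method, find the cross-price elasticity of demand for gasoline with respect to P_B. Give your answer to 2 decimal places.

-3.22

ΔQ_A = 5186 − 3589 = 1597; ΔP_B = 25 − 28 = -3.
Midpoints: Q̄_A = 4387.5, P̄_B = 26.50.
ε = (ΔQ_A/Q̄_A)/(ΔP_B/P̄_B) = (1597/4387.5)/(-3/26.50) ≈ -3.22.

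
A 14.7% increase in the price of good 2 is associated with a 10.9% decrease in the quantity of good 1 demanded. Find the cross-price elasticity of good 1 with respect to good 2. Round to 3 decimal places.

-0.741

ε = (%ΔQ of good 1) / (%ΔP of good 2) = (-10.9%) / (14.7%) ≈ -0.741.
Negative cross-price elasticity: complements.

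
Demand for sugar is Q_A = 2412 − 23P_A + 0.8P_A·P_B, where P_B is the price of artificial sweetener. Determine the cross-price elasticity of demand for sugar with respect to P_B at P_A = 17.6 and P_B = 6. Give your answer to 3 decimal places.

At P_A = 17.6 and P_B = 6: Q_A = 2091.68.
∂Q_A/∂P_B = 0.8P_A = 0.8(17.6) = 14.0800.
ε = (∂Q_A/∂P_B)(P_B/Q_A) = 14.0800 × (6/2091.68) ≈ 0.040.
ε > 0: substitutes.

0.040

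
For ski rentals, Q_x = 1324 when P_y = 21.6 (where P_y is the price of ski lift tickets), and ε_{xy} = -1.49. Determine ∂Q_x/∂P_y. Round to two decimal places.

ε = (∂Q_x/∂P_y)·(P_y/Q_x) ⇒ ∂Q_x/∂P_y = ε·Q_x/P_y = -1.49 × 1324/21.6 ≈ -91.33.

-91.33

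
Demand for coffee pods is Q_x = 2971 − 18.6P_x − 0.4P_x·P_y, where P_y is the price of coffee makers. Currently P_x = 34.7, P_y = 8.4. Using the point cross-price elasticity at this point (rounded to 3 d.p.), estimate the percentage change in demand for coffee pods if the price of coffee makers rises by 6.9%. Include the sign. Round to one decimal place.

-0.4%

At P_x = 34.7, P_y = 8.4: Q_x = 2208.988.
∂Q_x/∂P_y = -0.4P_x = -13.8800.
ε = (∂Q_x/∂P_y)(P_y/Q_x) = -13.8800 × 8.4/2208.988 ≈ -0.053.
%ΔQ_x ≈ ε × %ΔP_y = -0.053 × (6.9%) = -0.4%.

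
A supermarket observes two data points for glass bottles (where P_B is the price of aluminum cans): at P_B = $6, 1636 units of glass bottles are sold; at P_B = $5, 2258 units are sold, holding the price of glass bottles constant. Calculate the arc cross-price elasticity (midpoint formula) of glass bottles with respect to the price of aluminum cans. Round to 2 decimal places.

ΔQ_A = 2258 − 1636 = 622; ΔP_B = 5 − 6 = -1.
Midpoints: Q̄_A = 1947.0, P̄_B = 5.50.
ε = (ΔQ_A/Q̄_A)/(ΔP_B/P̄_B) = (622/1947.0)/(-1/5.50) ≈ -1.76.

-1.76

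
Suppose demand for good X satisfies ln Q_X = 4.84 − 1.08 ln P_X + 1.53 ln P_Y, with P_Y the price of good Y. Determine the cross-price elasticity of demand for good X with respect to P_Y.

In a log-linear (constant-elasticity) demand function, the coefficient on ln P_Y is the cross-price elasticity.
ε = 1.53. Positive, so good X and good Y are substitutes.

1.53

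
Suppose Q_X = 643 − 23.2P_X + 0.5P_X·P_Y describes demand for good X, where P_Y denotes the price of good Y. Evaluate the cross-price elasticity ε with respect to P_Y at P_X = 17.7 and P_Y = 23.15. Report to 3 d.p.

0.469

At P_X = 17.7 and P_Y = 23.15: Q_X = 437.237.
∂Q_X/∂P_Y = 0.5P_X = 0.5(17.7) = 8.8500.
ε = (∂Q_X/∂P_Y)(P_Y/Q_X) = 8.8500 × (23.15/437.237) ≈ 0.469.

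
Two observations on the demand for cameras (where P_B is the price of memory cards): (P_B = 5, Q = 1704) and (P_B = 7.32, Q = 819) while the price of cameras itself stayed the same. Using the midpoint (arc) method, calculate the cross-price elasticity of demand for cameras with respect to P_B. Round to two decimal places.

ΔQ_A = 819 − 1704 = -885; ΔP_B = 7.32 − 5 = 2.32.
Midpoints: Q̄_A = 1261.5, P̄_B = 6.16.
ε = (ΔQ_A/Q̄_A)/(ΔP_B/P̄_B) = (-885/1261.5)/(2.32/6.16) ≈ -1.86.
ε < 0: cameras and memory cards are complements.

-1.86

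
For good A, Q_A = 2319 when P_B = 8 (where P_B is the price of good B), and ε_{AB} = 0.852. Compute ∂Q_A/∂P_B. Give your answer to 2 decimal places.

246.97

ε = (∂Q_A/∂P_B)·(P_B/Q_A) ⇒ ∂Q_A/∂P_B = ε·Q_A/P_B = 0.852 × 2319/8 ≈ 246.97.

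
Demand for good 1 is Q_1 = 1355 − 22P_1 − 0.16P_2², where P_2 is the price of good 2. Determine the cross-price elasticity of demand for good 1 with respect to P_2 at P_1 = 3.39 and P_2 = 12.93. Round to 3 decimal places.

At P_1 = 3.39 and P_2 = 12.93: Q_1 = 1253.670.
∂Q_1/∂P_2 = -0.32P_2 = -0.32(12.93) = -4.1376.
ε = (∂Q_1/∂P_2)(P_2/Q_1) = -4.1376 × (12.93/1253.670) ≈ -0.043.

-0.043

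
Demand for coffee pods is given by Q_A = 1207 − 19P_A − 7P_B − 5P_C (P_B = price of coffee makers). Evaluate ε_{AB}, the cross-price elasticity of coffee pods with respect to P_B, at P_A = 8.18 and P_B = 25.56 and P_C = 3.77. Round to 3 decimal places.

At P_A = 8.18 and P_B = 25.56 and P_C = 3.77: Q_A = 853.81.
∂Q_A/∂P_B = -7.
ε = (∂Q_A/∂P_B)(P_B/Q_A) = -7 × (25.56/853.81) ≈ -0.210.

-0.210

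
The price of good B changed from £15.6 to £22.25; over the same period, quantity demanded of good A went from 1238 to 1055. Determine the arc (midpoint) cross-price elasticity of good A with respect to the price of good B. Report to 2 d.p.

ΔQ_A = 1055 − 1238 = -183; ΔP_B = 22.25 − 15.6 = 6.65.
Midpoints: Q̄_A = 1146.5, P̄_B = 18.93.
ε = (ΔQ_A/Q̄_A)/(ΔP_B/P̄_B) = (-183/1146.5)/(6.65/18.93) ≈ -0.45.
ε < 0: good A and good B are complements.

-0.45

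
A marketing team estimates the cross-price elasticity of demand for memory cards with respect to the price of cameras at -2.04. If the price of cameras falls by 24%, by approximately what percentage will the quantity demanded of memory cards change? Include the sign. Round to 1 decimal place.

%ΔQ ≈ ε × %ΔP of cameras = -2.04 × (-24%) = 49.0%.
Demand for memory cards rises by about 49.0%.

49.0%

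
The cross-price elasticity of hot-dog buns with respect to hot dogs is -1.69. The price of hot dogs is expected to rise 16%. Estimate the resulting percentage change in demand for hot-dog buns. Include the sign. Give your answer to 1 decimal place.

%ΔQ ≈ ε × %ΔP of hot dogs = -1.69 × (16%) = -27.0%.
Demand for hot-dog buns falls by about 27.0%.

-27.0%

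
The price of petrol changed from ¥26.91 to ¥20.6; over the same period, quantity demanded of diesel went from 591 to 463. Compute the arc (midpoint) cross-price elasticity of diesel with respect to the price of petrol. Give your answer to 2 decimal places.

0.91

ΔQ_A = 463 − 591 = -128; ΔP_B = 20.6 − 26.91 = -6.31.
Midpoints: Q̄_A = 527.0, P̄_B = 23.76.
ε = (ΔQ_A/Q̄_A)/(ΔP_B/P̄_B) = (-128/527.0)/(-6.31/23.76) ≈ 0.91.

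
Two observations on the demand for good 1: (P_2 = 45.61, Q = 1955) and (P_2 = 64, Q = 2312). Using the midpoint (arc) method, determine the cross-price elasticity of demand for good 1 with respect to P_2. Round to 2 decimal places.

0.50

ΔQ_1 = 2312 − 1955 = 357; ΔP_2 = 64 − 45.61 = 18.39.
Midpoints: Q̄_1 = 2133.5, P̄_2 = 54.80.
ε = (ΔQ_1/Q̄_1)/(ΔP_2/P̄_2) = (357/2133.5)/(18.39/54.80) ≈ 0.50.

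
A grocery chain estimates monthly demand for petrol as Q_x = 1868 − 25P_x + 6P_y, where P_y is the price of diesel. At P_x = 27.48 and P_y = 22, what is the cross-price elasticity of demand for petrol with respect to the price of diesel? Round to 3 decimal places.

0.101

At P_x = 27.48 and P_y = 22: Q_x = 1313.
∂Q_x/∂P_y = 6.
ε = (∂Q_x/∂P_y)(P_y/Q_x) = 6 × (22/1313) ≈ 0.101.
Since ε > 0, petrol and diesel are substitutes.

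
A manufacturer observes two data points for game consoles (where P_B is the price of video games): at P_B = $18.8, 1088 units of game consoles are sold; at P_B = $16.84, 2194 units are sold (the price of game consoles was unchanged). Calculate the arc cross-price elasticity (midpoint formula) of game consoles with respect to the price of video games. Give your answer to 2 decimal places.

-6.13

ΔQ_A = 2194 − 1088 = 1106; ΔP_B = 16.84 − 18.8 = -1.96.
Midpoints: Q̄_A = 1641.0, P̄_B = 17.82.
ε = (ΔQ_A/Q̄_A)/(ΔP_B/P̄_B) = (1106/1641.0)/(-1.96/17.82) ≈ -6.13.
ε < 0: game consoles and video games are complements.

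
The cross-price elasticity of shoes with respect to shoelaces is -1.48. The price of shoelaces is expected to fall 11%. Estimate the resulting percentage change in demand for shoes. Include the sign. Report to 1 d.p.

%ΔQ ≈ ε × %ΔP of shoelaces = -1.48 × (-11%) = 16.3%.

16.3%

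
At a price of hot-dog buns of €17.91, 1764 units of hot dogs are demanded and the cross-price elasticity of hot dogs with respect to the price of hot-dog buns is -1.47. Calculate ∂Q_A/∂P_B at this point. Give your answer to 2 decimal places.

-144.78

ε = (∂Q_A/∂P_B)·(P_B/Q_A) ⇒ ∂Q_A/∂P_B = ε·Q_A/P_B = -1.47 × 1764/17.91 ≈ -144.78.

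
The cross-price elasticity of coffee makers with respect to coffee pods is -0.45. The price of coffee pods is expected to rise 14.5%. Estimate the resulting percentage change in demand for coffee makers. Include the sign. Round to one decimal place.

%ΔQ ≈ ε × %ΔP of coffee pods = -0.45 × (14.5%) = -6.5%.

-6.5%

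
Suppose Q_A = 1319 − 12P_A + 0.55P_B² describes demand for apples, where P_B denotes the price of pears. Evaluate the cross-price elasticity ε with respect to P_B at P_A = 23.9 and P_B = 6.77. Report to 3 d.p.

At P_A = 23.9 and P_B = 6.77: Q_A = 1057.408.
∂Q_A/∂P_B = 1.1P_B = 1.1(6.77) = 7.4470.
ε = (∂Q_A/∂P_B)(P_B/Q_A) = 7.4470 × (6.77/1057.408) ≈ 0.048.

0.048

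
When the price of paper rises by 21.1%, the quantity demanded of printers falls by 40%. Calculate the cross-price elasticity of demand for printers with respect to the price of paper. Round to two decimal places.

-1.90

ε = (%ΔQ of printers) / (%ΔP of paper) = (-40%) / (21.1%) ≈ -1.90.
Negative cross-price elasticity: complements.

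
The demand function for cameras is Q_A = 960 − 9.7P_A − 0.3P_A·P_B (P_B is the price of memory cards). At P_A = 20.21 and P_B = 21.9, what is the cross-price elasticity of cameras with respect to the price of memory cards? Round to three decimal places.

-0.210

At P_A = 20.21 and P_B = 21.9: Q_A = 631.183.
∂Q_A/∂P_B = -0.3P_A = -0.3(20.21) = -6.0630.
ε = (∂Q_A/∂P_B)(P_B/Q_A) = -6.0630 × (21.9/631.183) ≈ -0.210.
ε < 0: complements.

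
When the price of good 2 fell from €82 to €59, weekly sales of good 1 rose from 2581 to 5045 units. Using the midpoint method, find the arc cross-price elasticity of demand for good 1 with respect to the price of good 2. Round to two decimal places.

ΔQ_1 = 5045 − 2581 = 2464; ΔP_2 = 59 − 82 = -23.
Midpoints: Q̄_1 = 3813.0, P̄_2 = 70.50.
ε = (ΔQ_1/Q̄_1)/(ΔP_2/P̄_2) = (2464/3813.0)/(-23/70.50) ≈ -1.98.
ε < 0: good 1 and good 2 are complements.

-1.98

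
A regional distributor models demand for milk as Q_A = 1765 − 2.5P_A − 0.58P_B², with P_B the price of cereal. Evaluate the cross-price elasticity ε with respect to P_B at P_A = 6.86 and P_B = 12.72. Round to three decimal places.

At P_A = 6.86 and P_B = 12.72: Q_A = 1654.007.
∂Q_A/∂P_B = -1.16P_B = -1.16(12.72) = -14.7552.
ε = (∂Q_A/∂P_B)(P_B/Q_A) = -14.7552 × (12.72/1654.007) ≈ -0.113.

-0.113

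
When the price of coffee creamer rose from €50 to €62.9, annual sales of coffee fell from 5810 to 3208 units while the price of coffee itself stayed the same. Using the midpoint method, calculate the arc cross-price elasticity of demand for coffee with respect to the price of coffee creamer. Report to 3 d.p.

ΔQ_A = 3208 − 5810 = -2602; ΔP_B = 62.9 − 50 = 12.9.
Midpoints: Q̄_A = 4509.0, P̄_B = 56.45.
ε = (ΔQ_A/Q̄_A)/(ΔP_B/P̄_B) = (-2602/4509.0)/(12.9/56.45) ≈ -2.525.

-2.525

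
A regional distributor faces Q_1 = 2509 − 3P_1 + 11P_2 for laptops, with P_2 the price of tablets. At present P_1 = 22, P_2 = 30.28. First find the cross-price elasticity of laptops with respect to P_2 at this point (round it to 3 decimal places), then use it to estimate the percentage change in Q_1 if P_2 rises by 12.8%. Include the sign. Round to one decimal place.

At P_1 = 22, P_2 = 30.28: Q_1 = 2776.08.
∂Q_1/∂P_2 = 11.
ε = (∂Q_1/∂P_2)(P_2/Q_1) = 11.0000 × 30.28/2776.08 ≈ 0.120.
%ΔQ_1 ≈ ε × %ΔP_2 = 0.120 × (12.8%) = 1.5%.

1.5%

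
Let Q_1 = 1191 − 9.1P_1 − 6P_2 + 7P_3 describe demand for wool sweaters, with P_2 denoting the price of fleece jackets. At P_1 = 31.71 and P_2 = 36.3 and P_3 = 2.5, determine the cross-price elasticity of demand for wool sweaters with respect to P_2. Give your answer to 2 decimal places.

At P_1 = 31.71 and P_2 = 36.3 and P_3 = 2.5: Q_1 = 702.139.
∂Q_1/∂P_2 = -6.
ε = (∂Q_1/∂P_2)(P_2/Q_1) = -6 × (36.3/702.139) ≈ -0.31.
Since ε < 0, wool sweaters and fleece jackets are complements.

-0.31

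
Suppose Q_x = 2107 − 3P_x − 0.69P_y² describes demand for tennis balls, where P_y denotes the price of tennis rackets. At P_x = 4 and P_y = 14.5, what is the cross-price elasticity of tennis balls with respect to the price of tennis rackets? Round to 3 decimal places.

At P_x = 4 and P_y = 14.5: Q_x = 1949.928.
∂Q_x/∂P_y = -1.38P_y = -1.38(14.5) = -20.0100.
ε = (∂Q_x/∂P_y)(P_y/Q_x) = -20.0100 × (14.5/1949.928) ≈ -0.149.
ε < 0: complements.

-0.149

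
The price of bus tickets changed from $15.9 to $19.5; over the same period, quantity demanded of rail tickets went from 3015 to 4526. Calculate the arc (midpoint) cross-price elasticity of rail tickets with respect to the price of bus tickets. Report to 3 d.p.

1.970

ΔQ_A = 4526 − 3015 = 1511; ΔP_B = 19.5 − 15.9 = 3.6.
Midpoints: Q̄_A = 3770.5, P̄_B = 17.70.
ε = (ΔQ_A/Q̄_A)/(ΔP_B/P̄_B) = (1511/3770.5)/(3.6/17.70) ≈ 1.970.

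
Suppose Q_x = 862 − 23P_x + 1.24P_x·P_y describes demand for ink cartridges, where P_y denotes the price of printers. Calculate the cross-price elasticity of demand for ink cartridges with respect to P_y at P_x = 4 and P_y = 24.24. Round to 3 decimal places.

0.135

At P_x = 4 and P_y = 24.24: Q_x = 890.230.
∂Q_x/∂P_y = 1.24P_x = 1.24(4) = 4.9600.
ε = (∂Q_x/∂P_y)(P_y/Q_x) = 4.9600 × (24.24/890.230) ≈ 0.135.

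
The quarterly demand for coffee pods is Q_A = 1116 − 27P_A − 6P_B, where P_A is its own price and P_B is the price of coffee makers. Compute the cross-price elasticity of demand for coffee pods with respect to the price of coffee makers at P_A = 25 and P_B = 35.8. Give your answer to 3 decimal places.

-0.950

At P_A = 25 and P_B = 35.8: Q_A = 226.2.
∂Q_A/∂P_B = -6.
ε = (∂Q_A/∂P_B)(P_B/Q_A) = -6 × (35.8/226.2) ≈ -0.950.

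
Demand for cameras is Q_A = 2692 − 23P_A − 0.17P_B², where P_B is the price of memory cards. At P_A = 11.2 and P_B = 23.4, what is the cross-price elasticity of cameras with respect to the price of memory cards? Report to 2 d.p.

-0.08

At P_A = 11.2 and P_B = 23.4: Q_A = 2341.315.
∂Q_A/∂P_B = -0.34P_B = -0.34(23.4) = -7.9560.
ε = (∂Q_A/∂P_B)(P_B/Q_A) = -7.9560 × (23.4/2341.315) ≈ -0.08.
ε < 0: complements.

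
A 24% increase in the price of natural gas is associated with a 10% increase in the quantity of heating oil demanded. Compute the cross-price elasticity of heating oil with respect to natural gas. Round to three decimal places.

0.417

ε = (%ΔQ of heating oil) / (%ΔP of natural gas) = (10%) / (24%) ≈ 0.417.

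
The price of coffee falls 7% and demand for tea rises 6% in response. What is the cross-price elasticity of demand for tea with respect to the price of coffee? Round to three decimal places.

-0.857

ε = (%ΔQ of tea) / (%ΔP of coffee) = (6%) / (-7%) ≈ -0.857.
Negative cross-price elasticity: complements.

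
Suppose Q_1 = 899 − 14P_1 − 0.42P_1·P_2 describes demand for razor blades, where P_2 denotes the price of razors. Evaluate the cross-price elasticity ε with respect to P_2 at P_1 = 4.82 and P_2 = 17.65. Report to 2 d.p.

At P_1 = 4.82 and P_2 = 17.65: Q_1 = 795.789.
∂Q_1/∂P_2 = -0.42P_1 = -0.42(4.82) = -2.0244.
ε = (∂Q_1/∂P_2)(P_2/Q_1) = -2.0244 × (17.65/795.789) ≈ -0.04.
ε < 0: complements.

-0.04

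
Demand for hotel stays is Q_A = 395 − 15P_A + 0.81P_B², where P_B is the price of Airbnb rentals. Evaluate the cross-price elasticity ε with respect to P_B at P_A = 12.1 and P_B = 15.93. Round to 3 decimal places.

0.981

At P_A = 12.1 and P_B = 15.93: Q_A = 419.050.
∂Q_A/∂P_B = 1.62P_B = 1.62(15.93) = 25.8066.
ε = (∂Q_A/∂P_B)(P_B/Q_A) = 25.8066 × (15.93/419.050) ≈ 0.981.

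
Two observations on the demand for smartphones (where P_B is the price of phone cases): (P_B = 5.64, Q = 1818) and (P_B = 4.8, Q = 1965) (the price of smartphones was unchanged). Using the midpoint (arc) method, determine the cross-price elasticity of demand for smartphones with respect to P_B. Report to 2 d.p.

-0.48

ΔQ_A = 1965 − 1818 = 147; ΔP_B = 4.8 − 5.64 = -0.84.
Midpoints: Q̄_A = 1891.5, P̄_B = 5.22.
ε = (ΔQ_A/Q̄_A)/(ΔP_B/P̄_B) = (147/1891.5)/(-0.84/5.22) ≈ -0.48.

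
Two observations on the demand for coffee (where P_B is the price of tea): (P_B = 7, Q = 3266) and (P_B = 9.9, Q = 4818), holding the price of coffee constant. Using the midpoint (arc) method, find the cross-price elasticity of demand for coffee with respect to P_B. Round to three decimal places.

ΔQ_A = 4818 − 3266 = 1552; ΔP_B = 9.9 − 7 = 2.9.
Midpoints: Q̄_A = 4042.0, P̄_B = 8.45.
ε = (ΔQ_A/Q̄_A)/(ΔP_B/P̄_B) = (1552/4042.0)/(2.9/8.45) ≈ 1.119.
ε > 0: coffee and tea are substitutes.

1.119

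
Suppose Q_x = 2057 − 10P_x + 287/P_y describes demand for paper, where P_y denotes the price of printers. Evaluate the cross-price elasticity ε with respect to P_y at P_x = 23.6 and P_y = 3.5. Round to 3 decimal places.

-0.043

At P_x = 23.6 and P_y = 3.5: Q_x = 1903.
∂Q_x/∂P_y = −287/P_y² = -23.4286.
ε = (∂Q_x/∂P_y)(P_y/Q_x) = -23.4286 × (3.5/1903) ≈ -0.043.
ε < 0: complements.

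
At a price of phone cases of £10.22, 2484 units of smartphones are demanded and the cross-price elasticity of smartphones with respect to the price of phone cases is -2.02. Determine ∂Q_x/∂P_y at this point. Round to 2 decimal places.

ε = (∂Q_x/∂P_y)·(P_y/Q_x) ⇒ ∂Q_x/∂P_y = ε·Q_x/P_y = -2.02 × 2484/10.22 ≈ -490.97.

-490.97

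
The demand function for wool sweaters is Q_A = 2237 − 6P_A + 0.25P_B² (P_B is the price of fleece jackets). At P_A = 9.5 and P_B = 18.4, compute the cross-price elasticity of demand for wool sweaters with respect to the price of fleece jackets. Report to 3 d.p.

At P_A = 9.5 and P_B = 18.4: Q_A = 2264.64.
∂Q_A/∂P_B = 0.5P_B = 0.5(18.4) = 9.2000.
ε = (∂Q_A/∂P_B)(P_B/Q_A) = 9.2000 × (18.4/2264.64) ≈ 0.075.

0.075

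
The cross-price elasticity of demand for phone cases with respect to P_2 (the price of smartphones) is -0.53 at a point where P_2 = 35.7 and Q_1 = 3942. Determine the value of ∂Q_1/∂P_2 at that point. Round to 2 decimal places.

-58.52

ε = (∂Q_1/∂P_2)·(P_2/Q_1) ⇒ ∂Q_1/∂P_2 = ε·Q_1/P_2 = -0.53 × 3942/35.7 ≈ -58.52.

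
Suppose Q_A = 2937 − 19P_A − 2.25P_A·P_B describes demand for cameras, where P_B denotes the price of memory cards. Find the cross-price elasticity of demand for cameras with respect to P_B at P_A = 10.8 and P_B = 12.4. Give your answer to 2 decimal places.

-0.12

At P_A = 10.8 and P_B = 12.4: Q_A = 2430.48.
∂Q_A/∂P_B = -2.25P_A = -2.25(10.8) = -24.3000.
ε = (∂Q_A/∂P_B)(P_B/Q_A) = -24.3000 × (12.4/2430.48) ≈ -0.12.
ε < 0: complements.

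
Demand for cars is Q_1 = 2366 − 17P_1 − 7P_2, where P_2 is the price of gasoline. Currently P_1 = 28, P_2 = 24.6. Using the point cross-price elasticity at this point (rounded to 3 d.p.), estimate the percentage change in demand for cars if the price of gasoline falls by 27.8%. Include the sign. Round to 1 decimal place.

At P_1 = 28, P_2 = 24.6: Q_1 = 1717.8.
∂Q_1/∂P_2 = -7.
ε = (∂Q_1/∂P_2)(P_2/Q_1) = -7.0000 × 24.6/1717.8 ≈ -0.100.
%ΔQ_1 ≈ ε × %ΔP_2 = -0.100 × (-27.8%) = 2.8%.

2.8%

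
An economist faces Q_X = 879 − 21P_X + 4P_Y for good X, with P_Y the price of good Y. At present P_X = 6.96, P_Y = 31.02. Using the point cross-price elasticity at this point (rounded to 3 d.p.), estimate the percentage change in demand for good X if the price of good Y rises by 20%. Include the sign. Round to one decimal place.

At P_X = 6.96, P_Y = 31.02: Q_X = 856.92.
∂Q_X/∂P_Y = 4.
ε = (∂Q_X/∂P_Y)(P_Y/Q_X) = 4.0000 × 31.02/856.92 ≈ 0.145.
%ΔQ_X ≈ ε × %ΔP_Y = 0.145 × (20%) = 2.9%.

2.9%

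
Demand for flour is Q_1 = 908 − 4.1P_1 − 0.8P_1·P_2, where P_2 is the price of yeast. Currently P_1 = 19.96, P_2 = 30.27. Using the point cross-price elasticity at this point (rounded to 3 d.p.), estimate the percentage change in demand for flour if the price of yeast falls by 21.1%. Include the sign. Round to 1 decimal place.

29.8%

At P_1 = 19.96, P_2 = 30.27: Q_1 = 342.813.
∂Q_1/∂P_2 = -0.8P_1 = -15.9680.
ε = (∂Q_1/∂P_2)(P_2/Q_1) = -15.9680 × 30.27/342.813 ≈ -1.410.
%ΔQ_1 ≈ ε × %ΔP_2 = -1.410 × (-21.1%) = 29.8%.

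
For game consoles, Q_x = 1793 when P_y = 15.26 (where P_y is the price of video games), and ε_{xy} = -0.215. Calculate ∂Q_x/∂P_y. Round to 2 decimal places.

ε = (∂Q_x/∂P_y)·(P_y/Q_x) ⇒ ∂Q_x/∂P_y = ε·Q_x/P_y = -0.215 × 1793/15.26 ≈ -25.26.

-25.26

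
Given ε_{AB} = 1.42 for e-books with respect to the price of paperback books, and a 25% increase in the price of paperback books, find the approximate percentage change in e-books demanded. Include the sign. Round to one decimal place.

35.5%

%ΔQ ≈ ε × %ΔP of paperback books = 1.42 × (25%) = 35.5%.
Demand for e-books rises by about 35.5%.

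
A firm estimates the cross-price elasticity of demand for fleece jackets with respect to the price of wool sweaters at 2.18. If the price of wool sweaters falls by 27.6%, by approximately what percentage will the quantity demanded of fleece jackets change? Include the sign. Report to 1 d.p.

%ΔQ ≈ ε × %ΔP of wool sweaters = 2.18 × (-27.6%) = -60.2%.

-60.2%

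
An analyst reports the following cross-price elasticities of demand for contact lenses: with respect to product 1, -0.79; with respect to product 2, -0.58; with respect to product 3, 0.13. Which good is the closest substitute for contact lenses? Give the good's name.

product 3

Substitutes have ε > 0. Among the positive values, 0.13 (product 3) is largest.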